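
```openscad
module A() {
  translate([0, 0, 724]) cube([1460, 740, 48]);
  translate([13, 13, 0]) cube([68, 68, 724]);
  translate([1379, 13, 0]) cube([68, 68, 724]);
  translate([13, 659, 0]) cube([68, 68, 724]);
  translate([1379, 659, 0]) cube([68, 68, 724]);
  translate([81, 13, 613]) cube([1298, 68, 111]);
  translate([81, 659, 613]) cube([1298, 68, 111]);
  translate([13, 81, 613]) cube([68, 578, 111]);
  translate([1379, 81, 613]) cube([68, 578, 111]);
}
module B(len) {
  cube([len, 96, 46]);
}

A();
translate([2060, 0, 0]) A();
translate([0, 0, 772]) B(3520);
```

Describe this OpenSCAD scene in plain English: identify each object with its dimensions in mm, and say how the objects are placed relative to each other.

A is a table with a 1460×740 mm rectangular top, 48 mm thick, top surface at z = 772 mm, supported by four 68×68 mm square legs, each inset 13 mm from the nearest pair of top edges, running from the floor. Four apron rails, 68 mm thick and 111 mm tall, run between adjacent legs with their top edges flush with the underside of the top and their outer faces flush with the legs' outer faces.

B is a rectangular beam 3520 mm long (x), 96 mm deep (y), 46 mm thick (z).

The beam spans the tops of two tables placed 600 mm apart, resting at z = 772 mm.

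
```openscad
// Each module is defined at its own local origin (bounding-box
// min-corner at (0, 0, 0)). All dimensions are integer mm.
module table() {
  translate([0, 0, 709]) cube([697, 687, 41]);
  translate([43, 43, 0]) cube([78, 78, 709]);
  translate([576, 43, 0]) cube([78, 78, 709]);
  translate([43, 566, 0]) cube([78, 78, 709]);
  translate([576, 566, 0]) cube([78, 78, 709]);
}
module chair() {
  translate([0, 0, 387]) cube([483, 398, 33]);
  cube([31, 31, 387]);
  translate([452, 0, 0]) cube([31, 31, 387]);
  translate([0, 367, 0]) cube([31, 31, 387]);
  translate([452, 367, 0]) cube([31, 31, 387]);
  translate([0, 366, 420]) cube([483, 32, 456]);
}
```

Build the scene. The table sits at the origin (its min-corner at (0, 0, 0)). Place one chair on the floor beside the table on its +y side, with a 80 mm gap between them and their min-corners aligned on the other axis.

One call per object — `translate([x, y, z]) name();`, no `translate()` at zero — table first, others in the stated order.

table();
translate([0, 767, 0]) chair();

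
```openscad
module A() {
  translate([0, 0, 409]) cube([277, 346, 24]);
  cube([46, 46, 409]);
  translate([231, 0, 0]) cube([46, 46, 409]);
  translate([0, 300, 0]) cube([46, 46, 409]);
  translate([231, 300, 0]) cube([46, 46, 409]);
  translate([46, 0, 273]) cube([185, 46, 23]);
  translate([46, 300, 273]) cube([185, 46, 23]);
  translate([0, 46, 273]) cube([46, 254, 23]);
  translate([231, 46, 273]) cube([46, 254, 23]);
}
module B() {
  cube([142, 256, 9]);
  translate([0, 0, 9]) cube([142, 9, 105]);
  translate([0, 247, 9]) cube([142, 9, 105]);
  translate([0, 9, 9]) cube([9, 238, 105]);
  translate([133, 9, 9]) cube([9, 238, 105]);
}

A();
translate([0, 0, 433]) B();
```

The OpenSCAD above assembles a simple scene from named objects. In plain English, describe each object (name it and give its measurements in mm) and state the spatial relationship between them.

A is a four-legged stool. The seat is 277×346 mm, 24 mm thick, top at z = 433 mm. It stands on four square legs, each 46×46 mm in cross-section, from z = 0 to the seat underside, each flush with a corner of the seat. Four stretchers, 46 mm wide and 23 mm tall, connect adjacent legs with their undersides at z = 273 mm, each running between the inner faces of the legs it joins and aligned with the legs' outer faces on the other axis.

B is an open-topped rectangular box: outside dimensions 142×256×114 mm, with a uniform wall and base thickness of 9 mm. The base is a full 142×256 slab on the floor; four walls sit on top of the base. The front and back walls (the −y and +y sides) span the full width; the two side walls fit between them.

The open box is on top of the stool.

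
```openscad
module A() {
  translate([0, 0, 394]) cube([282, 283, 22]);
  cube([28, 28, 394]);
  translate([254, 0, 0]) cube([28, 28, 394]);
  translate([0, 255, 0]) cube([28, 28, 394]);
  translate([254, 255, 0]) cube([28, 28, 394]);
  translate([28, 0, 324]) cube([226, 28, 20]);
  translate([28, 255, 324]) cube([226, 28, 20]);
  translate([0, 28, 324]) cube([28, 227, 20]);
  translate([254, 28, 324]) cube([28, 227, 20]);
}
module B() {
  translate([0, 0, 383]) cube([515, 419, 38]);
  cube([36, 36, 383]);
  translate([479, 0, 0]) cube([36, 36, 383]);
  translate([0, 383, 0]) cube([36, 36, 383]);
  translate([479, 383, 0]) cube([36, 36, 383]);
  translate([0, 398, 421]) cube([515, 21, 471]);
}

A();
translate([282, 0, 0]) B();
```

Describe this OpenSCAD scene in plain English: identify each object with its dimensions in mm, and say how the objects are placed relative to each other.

A is a four-legged stool. The seat is 282×283 mm, 22 mm thick, top at z = 416 mm. It stands on four square legs, each 28×28 mm in cross-section, from z = 0 to the seat underside, each flush with a corner of the seat. Four stretchers, 28 mm wide and 20 mm tall, connect adjacent legs with their undersides at z = 324 mm, each running between the inner faces of the legs it joins and aligned with the legs' outer faces on the other axis.

B is a chair: 515×419 mm seat, 38 mm thick, top at z = 421 mm, on four 36 mm square corner legs flush with the seat edges. A 21 mm thick backrest slab spans the full seat width, extending 471 mm above the seat top, its back face flush with the seat's +y edge.

The chair is against the stool's +x side, with their −y faces flush.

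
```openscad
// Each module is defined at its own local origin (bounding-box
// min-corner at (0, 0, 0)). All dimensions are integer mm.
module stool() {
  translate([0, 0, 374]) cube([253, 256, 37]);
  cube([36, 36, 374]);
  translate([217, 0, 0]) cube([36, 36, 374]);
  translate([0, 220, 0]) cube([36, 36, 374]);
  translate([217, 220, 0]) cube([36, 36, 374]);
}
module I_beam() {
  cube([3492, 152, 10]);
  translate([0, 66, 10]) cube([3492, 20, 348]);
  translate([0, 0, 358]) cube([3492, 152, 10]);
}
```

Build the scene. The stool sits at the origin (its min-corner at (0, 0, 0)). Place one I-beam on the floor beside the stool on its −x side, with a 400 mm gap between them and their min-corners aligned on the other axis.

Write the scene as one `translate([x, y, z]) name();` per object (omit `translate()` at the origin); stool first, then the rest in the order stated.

stool();
translate([-3892, 0, 0]) I_beam();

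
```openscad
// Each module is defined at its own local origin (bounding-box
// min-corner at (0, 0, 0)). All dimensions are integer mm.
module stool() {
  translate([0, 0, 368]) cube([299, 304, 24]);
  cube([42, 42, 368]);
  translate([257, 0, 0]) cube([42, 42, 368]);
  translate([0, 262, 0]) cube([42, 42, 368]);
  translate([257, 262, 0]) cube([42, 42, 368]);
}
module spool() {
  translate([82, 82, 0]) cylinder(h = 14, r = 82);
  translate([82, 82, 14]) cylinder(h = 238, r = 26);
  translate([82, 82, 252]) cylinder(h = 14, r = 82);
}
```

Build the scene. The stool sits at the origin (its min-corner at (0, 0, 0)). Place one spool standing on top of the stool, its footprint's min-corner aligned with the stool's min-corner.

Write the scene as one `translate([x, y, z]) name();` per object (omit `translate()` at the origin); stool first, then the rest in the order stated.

stool();
translate([0, 0, 392]) spool();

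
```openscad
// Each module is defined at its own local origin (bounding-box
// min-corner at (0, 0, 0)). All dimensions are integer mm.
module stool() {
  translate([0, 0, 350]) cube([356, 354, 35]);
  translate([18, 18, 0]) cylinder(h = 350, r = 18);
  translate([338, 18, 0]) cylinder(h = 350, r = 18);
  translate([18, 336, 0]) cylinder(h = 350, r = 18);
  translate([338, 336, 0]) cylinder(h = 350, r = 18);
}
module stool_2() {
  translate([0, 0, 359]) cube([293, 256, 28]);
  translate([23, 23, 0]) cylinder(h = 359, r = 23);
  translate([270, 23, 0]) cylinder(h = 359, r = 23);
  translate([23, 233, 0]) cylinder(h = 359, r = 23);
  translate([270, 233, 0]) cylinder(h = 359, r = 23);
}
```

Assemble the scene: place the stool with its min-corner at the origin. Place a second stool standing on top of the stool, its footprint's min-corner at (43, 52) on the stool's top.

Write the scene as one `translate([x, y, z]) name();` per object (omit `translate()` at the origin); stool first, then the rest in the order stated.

stool();
translate([43, 52, 385]) stool_2();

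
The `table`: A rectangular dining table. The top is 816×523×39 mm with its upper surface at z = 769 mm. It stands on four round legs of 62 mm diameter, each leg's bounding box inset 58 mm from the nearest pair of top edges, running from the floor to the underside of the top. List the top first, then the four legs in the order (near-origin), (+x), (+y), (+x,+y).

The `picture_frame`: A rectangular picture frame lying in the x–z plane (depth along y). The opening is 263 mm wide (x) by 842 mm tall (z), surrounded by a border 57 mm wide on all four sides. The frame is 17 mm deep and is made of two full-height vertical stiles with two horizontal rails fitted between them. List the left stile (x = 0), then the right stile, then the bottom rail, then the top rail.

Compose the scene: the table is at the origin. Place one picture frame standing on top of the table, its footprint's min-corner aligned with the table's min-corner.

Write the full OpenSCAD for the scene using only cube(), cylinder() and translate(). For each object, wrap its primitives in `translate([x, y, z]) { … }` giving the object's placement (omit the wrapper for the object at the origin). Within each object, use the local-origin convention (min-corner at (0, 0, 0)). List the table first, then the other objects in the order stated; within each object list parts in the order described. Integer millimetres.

translate([0, 0, 730]) cube([816, 523, 39]);
translate([89, 89, 0]) cylinder(h = 730, r = 31);
translate([727, 89, 0]) cylinder(h = 730, r = 31);
translate([89, 434, 0]) cylinder(h = 730, r = 31);
translate([727, 434, 0]) cylinder(h = 730, r = 31);
translate([0, 0, 769]) {
  cube([57, 17, 956]);
  translate([320, 0, 0]) cube([57, 17, 956]);
  translate([57, 0, 0]) cube([263, 17, 57]);
  translate([57, 0, 899]) cube([263, 17, 57]);
}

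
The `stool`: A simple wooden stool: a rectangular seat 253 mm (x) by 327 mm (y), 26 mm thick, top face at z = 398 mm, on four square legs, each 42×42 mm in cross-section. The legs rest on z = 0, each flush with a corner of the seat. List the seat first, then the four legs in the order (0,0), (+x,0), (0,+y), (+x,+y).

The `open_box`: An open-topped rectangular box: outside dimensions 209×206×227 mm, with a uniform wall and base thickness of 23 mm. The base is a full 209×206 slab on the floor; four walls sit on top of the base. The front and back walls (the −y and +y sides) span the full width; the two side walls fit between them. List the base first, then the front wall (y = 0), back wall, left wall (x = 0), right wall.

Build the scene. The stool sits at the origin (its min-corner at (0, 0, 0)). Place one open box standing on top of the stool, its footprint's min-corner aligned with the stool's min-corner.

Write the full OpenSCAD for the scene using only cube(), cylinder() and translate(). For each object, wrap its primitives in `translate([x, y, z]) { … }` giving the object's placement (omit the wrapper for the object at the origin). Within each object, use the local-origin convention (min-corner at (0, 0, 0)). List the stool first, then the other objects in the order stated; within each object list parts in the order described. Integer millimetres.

translate([0, 0, 372]) cube([253, 327, 26]);
cube([42, 42, 372]);
translate([211, 0, 0]) cube([42, 42, 372]);
translate([0, 285, 0]) cube([42, 42, 372]);
translate([211, 285, 0]) cube([42, 42, 372]);
translate([0, 0, 398]) {
  cube([209, 206, 23]);
  translate([0, 0, 23]) cube([209, 23, 204]);
  translate([0, 183, 23]) cube([209, 23, 204]);
  translate([0, 23, 23]) cube([23, 160, 204]);
  translate([186, 23, 23]) cube([23, 160, 204]);
}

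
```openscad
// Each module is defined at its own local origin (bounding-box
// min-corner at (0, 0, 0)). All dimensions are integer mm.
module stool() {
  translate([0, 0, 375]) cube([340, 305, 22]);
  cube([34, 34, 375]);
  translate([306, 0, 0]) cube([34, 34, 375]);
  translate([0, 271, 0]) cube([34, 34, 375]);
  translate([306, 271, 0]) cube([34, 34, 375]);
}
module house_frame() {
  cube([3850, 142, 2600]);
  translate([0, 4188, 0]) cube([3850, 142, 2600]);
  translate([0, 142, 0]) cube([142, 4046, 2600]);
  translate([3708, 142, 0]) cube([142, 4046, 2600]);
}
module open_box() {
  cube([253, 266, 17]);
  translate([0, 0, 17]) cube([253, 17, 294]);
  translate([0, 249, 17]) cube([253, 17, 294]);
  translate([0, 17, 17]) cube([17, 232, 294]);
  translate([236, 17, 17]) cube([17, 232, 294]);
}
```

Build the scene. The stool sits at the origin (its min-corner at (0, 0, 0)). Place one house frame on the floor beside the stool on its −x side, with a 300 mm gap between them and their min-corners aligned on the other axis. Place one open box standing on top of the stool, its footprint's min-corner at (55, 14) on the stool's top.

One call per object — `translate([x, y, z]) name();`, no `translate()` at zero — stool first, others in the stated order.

stool();
translate([-4150, 0, 0]) house_frame();
translate([55, 14, 397]) open_box();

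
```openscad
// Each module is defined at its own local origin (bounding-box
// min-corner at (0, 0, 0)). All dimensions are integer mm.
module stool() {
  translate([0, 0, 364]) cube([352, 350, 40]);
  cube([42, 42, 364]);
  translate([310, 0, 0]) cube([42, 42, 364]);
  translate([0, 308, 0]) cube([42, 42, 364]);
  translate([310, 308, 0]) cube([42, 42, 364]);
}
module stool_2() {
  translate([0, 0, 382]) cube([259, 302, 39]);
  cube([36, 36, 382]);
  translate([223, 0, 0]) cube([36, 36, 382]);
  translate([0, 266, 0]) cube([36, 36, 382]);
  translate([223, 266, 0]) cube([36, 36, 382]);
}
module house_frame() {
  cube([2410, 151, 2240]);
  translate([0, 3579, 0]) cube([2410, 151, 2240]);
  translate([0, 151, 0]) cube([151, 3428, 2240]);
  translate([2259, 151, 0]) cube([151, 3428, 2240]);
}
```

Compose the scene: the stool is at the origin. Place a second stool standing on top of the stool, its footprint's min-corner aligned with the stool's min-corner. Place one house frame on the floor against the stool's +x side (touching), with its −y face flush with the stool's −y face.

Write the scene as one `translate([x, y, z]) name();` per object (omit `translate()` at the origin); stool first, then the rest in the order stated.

stool();
translate([0, 0, 404]) stool_2();
translate([352, 0, 0]) house_frame();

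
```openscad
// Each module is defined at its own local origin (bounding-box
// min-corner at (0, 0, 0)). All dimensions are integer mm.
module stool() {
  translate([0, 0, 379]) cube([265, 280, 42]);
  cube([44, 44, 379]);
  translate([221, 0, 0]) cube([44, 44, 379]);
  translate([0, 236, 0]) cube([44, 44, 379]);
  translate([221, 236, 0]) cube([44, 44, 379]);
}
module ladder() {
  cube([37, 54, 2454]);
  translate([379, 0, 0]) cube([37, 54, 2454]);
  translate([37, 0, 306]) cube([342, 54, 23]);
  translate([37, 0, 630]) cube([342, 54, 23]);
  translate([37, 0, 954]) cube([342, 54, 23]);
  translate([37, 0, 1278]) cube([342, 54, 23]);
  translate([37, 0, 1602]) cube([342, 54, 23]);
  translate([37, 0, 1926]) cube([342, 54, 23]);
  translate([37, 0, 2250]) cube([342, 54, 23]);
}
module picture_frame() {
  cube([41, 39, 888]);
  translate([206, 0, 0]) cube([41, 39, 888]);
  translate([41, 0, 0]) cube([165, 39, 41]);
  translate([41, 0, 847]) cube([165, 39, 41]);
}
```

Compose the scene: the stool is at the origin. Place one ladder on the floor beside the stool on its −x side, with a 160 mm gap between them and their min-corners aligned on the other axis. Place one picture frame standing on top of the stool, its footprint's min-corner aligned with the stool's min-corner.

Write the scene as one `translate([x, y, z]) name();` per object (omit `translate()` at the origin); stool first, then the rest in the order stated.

stool();
translate([-576, 0, 0]) ladder();
translate([0, 0, 421]) picture_frame();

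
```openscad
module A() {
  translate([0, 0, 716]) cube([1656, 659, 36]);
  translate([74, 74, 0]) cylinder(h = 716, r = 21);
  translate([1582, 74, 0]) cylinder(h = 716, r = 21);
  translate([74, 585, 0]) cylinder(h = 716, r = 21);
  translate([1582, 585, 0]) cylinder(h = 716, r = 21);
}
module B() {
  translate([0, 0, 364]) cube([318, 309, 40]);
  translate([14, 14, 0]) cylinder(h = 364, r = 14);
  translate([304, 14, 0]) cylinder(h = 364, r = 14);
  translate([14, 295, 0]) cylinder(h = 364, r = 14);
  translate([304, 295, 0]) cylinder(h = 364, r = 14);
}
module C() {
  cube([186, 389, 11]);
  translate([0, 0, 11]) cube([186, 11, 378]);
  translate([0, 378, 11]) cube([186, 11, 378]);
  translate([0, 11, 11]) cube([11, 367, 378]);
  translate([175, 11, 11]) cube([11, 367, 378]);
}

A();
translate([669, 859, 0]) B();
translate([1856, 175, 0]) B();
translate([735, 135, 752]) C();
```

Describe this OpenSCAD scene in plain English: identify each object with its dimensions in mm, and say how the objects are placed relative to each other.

A is a rectangular dining table. The top is 1656×659×36 mm with its upper surface at z = 752 mm. It stands on four round legs of 42 mm diameter, each leg's bounding box inset 53 mm from the nearest pair of top edges, running from the floor to the underside of the top.

B is a four-legged stool. The seat is a 318×309×40 mm slab whose top surface is at z = 404 mm; four round legs, each 28 mm in diameter, run from the floor (z = 0) to the underside of the seat, each leg's axis is inset half a diameter from the nearest pair of seat edges (so the leg's bounding box is flush with the corner).

C is an open storage box with external size 186×389×389 mm and wall thickness 11 mm (the base is also 11 mm thick). The base covers the whole footprint; the four walls stand on the base, with the y-facing walls full-width and the x-facing walls fitting between their inner faces.

Two stools sit around the table at the +y, +x sides. The open box is on top of the table, centred.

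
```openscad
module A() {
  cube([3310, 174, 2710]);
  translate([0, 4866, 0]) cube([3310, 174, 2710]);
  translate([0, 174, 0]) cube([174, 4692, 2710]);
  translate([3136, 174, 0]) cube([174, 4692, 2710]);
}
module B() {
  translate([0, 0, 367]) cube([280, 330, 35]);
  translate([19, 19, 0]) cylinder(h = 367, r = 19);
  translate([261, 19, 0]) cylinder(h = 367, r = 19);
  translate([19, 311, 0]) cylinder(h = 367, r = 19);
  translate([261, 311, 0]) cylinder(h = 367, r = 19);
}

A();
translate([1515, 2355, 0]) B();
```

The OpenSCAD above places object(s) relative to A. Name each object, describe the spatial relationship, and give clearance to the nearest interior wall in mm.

A is a house frame. B is a stool. The stool sits inside the house frame, centred. The clearance to the nearest interior wall is 1341 mm.

Clearances: x = 1341, y = 2181; minimum 1341 mm.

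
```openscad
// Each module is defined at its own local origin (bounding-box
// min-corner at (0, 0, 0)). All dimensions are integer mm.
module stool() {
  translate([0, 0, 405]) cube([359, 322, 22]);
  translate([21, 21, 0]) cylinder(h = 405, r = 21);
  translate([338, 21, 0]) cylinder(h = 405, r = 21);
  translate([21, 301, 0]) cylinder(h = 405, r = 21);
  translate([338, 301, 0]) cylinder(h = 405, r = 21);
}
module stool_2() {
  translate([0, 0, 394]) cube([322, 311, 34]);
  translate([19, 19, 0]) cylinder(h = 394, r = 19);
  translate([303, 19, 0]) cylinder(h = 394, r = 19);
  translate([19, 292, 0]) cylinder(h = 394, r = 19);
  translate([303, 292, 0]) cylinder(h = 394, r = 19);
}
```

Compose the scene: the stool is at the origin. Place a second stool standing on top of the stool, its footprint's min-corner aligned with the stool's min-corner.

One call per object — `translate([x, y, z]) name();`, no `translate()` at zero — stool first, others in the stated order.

stool();
translate([0, 0, 427]) stool_2();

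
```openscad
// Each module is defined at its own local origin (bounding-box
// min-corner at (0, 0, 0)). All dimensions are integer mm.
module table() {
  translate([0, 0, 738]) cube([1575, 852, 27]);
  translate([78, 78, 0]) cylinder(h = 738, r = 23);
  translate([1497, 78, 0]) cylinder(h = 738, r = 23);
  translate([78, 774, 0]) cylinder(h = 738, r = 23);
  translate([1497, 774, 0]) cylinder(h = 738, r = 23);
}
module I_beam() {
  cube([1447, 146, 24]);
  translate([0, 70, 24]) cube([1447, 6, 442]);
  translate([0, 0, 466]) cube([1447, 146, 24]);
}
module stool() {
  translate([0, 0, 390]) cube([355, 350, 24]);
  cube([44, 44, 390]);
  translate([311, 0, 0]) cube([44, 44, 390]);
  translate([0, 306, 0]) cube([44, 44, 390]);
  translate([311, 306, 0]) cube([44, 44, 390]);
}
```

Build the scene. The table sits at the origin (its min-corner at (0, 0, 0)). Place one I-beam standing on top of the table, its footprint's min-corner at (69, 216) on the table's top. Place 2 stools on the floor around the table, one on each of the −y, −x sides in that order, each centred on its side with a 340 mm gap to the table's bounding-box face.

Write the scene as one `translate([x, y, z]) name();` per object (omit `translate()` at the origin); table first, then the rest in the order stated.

table();
translate([69, 216, 765]) I_beam();
translate([610, -690, 0]) stool();
translate([-695, 251, 0]) stool();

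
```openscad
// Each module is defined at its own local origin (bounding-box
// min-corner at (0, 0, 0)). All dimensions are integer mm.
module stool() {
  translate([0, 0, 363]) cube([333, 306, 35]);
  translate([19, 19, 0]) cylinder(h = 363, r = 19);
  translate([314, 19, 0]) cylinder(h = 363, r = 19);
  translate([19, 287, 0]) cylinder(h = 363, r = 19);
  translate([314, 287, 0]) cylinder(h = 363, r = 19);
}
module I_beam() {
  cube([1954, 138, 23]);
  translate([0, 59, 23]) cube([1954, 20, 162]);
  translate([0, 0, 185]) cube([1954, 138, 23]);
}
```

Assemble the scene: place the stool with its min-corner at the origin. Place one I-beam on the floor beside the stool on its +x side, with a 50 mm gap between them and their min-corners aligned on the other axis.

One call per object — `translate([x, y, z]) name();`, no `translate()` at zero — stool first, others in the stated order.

stool();
translate([383, 0, 0]) I_beam();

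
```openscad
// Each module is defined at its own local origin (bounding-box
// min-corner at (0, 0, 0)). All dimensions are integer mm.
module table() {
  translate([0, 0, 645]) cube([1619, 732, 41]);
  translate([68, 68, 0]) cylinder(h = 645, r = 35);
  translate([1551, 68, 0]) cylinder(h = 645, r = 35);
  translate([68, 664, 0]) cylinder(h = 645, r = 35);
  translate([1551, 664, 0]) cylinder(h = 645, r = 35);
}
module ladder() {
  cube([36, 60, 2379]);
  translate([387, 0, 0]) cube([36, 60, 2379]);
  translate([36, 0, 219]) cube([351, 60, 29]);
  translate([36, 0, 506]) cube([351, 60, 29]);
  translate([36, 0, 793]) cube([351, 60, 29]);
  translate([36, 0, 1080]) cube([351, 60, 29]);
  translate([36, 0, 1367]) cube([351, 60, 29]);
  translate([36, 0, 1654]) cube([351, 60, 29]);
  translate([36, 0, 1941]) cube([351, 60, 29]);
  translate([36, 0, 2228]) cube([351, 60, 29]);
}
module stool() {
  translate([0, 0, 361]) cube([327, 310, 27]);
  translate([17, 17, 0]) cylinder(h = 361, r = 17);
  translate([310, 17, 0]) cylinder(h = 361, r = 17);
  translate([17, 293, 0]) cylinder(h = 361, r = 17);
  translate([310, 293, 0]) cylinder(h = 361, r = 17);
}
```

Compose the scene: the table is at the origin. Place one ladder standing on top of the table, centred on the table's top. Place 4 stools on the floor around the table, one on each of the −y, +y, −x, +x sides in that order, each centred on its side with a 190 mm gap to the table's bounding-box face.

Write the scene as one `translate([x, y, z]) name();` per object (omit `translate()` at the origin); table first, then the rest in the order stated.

table();
translate([598, 336, 686]) ladder();
translate([646, -500, 0]) stool();
translate([646, 922, 0]) stool();
translate([-517, 211, 0]) stool();
translate([1809, 211, 0]) stool();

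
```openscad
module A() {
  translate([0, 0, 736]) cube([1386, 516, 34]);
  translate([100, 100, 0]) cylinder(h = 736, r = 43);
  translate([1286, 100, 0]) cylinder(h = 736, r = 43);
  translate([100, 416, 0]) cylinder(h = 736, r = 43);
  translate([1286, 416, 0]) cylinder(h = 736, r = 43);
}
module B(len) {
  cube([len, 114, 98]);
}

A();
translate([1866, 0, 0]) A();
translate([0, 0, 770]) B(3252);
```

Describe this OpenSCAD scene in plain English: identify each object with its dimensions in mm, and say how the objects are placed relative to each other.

A is a table: top 1386 mm (x) × 516 mm (y), 34 mm thick, upper face at z = 770 mm, on four round legs of 86 mm diameter, each leg's bounding box inset 57 mm from the nearest pair of top edges, running from z = 0 to the bottom of the top.

B is a rectangular beam 3252 mm long (x), 114 mm deep (y), 98 mm thick (z).

The beam spans the tops of two tables placed 480 mm apart, resting at z = 770 mm.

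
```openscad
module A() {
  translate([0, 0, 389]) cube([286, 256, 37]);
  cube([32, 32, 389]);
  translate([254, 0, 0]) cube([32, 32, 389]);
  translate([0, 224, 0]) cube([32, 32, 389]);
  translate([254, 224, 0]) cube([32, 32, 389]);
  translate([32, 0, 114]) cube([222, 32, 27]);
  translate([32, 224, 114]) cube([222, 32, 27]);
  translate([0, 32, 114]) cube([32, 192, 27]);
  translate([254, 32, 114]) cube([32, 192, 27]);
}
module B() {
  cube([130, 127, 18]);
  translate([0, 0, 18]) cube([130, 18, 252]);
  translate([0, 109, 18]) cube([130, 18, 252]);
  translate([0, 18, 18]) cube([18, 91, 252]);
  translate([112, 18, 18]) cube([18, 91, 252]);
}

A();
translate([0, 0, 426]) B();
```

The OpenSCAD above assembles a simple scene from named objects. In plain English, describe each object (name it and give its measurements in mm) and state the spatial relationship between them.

A is a four-legged stool. The seat is a 286×256×37 mm slab whose top surface is at z = 426 mm; four square legs, each 32×32 mm in cross-section, run from the floor (z = 0) to the underside of the seat, each flush with a corner of the seat. Four stretchers, 32 mm wide and 27 mm tall, connect adjacent legs with their undersides at z = 114 mm, each running between the inner faces of the legs it joins and aligned with the legs' outer faces on the other axis.

B is an open storage box with external size 130×127×270 mm and wall thickness 18 mm (the base is also 18 mm thick). The base covers the whole footprint; the four walls stand on the base, with the y-facing walls full-width and the x-facing walls fitting between their inner faces.

The open box is on top of the stool.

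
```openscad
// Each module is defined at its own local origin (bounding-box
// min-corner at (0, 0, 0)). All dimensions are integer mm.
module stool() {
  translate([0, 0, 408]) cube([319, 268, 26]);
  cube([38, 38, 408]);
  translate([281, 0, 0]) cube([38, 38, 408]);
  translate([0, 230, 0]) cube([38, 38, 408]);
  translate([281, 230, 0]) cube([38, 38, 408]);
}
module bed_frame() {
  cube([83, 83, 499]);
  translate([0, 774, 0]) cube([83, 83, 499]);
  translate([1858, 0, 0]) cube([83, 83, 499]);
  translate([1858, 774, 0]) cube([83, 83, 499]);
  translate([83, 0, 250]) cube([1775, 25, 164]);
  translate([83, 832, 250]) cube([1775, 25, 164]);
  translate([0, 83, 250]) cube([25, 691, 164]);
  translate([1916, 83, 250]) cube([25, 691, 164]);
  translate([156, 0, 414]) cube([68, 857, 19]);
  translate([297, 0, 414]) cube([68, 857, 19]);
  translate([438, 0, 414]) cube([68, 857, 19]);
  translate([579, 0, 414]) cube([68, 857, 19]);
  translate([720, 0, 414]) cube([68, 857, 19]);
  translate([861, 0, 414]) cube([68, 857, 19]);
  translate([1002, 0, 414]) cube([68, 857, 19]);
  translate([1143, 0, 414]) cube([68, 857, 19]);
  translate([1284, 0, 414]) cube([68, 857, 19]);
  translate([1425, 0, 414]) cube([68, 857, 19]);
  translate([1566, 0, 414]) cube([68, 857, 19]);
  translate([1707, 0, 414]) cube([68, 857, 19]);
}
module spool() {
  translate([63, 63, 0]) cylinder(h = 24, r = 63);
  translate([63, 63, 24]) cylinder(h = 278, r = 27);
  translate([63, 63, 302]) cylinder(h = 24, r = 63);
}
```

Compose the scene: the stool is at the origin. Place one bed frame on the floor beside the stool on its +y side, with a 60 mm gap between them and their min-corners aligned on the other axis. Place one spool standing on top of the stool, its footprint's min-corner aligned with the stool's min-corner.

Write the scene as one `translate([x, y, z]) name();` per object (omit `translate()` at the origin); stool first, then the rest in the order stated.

stool();
translate([0, 328, 0]) bed_frame();
translate([0, 0, 434]) spool();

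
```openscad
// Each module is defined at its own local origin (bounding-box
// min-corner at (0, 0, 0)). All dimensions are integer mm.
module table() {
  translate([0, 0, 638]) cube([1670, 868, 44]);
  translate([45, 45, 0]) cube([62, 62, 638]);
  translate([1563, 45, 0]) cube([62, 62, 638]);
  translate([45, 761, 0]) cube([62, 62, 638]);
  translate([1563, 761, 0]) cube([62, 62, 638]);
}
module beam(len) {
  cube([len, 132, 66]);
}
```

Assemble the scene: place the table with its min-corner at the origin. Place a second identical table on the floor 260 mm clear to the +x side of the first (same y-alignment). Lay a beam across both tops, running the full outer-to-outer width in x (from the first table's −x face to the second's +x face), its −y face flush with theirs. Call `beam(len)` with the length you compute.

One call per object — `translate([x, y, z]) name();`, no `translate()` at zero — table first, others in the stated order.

table();
translate([1930, 0, 0]) table();
translate([0, 0, 682]) beam(3600);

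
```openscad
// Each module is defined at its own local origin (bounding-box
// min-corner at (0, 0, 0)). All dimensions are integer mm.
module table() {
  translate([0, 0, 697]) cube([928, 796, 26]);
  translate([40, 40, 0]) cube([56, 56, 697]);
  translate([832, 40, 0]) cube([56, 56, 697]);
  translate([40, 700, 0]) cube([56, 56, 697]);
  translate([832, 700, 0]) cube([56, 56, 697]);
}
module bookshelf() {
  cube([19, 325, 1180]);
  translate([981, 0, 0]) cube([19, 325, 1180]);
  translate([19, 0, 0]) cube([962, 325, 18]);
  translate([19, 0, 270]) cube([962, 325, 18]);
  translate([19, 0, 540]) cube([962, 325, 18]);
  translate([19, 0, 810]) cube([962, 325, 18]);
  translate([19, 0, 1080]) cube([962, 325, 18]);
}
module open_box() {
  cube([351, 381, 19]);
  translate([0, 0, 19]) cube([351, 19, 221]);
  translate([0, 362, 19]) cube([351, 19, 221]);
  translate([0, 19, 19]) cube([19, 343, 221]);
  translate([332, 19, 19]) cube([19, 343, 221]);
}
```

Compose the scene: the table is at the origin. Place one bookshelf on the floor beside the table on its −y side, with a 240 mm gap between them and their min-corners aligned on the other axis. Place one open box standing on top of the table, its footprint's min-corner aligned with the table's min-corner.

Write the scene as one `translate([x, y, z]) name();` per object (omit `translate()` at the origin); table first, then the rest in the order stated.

table();
translate([0, -565, 0]) bookshelf();
translate([0, 0, 723]) open_box();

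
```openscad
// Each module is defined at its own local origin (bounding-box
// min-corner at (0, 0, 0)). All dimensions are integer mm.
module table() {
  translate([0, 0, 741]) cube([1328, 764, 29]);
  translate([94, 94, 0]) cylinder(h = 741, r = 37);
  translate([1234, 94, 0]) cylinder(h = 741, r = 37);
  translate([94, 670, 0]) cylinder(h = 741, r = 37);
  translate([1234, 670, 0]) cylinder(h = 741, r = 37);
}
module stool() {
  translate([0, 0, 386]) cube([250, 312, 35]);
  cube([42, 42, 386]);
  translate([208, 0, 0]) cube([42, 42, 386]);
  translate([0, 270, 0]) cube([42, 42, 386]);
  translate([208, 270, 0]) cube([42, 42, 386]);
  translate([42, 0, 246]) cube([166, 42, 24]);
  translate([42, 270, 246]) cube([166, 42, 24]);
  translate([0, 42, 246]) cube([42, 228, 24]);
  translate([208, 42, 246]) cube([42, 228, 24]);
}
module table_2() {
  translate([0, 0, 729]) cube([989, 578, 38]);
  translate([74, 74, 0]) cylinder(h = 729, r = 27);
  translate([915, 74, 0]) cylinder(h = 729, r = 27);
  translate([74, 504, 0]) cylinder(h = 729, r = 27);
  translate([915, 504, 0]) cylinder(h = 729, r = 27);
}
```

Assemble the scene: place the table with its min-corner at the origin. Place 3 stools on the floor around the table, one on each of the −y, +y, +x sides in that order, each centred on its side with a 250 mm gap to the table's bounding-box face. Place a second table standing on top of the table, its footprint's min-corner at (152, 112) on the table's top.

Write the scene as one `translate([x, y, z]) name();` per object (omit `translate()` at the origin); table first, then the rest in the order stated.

table();
translate([539, -562, 0]) stool();
translate([539, 1014, 0]) stool();
translate([1578, 226, 0]) stool();
translate([152, 112, 770]) table_2();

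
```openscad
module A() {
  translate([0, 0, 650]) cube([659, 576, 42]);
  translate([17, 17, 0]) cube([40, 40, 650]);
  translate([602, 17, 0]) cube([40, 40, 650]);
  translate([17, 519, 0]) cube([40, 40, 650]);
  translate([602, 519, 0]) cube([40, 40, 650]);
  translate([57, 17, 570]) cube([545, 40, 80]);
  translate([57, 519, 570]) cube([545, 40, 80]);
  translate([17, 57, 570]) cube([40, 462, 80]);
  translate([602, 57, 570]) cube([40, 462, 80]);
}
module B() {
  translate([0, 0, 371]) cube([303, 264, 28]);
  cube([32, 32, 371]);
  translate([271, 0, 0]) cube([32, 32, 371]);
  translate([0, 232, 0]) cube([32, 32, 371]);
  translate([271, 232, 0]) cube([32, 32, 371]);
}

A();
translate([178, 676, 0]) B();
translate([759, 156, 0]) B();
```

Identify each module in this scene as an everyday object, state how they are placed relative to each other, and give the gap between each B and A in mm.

A is a table. B is a stool. Two stools sit around the table at the +y, +x sides. The gap between each stool and the table is 100 mm.

Each stool's nearest face is 100 mm from the table's bounding box.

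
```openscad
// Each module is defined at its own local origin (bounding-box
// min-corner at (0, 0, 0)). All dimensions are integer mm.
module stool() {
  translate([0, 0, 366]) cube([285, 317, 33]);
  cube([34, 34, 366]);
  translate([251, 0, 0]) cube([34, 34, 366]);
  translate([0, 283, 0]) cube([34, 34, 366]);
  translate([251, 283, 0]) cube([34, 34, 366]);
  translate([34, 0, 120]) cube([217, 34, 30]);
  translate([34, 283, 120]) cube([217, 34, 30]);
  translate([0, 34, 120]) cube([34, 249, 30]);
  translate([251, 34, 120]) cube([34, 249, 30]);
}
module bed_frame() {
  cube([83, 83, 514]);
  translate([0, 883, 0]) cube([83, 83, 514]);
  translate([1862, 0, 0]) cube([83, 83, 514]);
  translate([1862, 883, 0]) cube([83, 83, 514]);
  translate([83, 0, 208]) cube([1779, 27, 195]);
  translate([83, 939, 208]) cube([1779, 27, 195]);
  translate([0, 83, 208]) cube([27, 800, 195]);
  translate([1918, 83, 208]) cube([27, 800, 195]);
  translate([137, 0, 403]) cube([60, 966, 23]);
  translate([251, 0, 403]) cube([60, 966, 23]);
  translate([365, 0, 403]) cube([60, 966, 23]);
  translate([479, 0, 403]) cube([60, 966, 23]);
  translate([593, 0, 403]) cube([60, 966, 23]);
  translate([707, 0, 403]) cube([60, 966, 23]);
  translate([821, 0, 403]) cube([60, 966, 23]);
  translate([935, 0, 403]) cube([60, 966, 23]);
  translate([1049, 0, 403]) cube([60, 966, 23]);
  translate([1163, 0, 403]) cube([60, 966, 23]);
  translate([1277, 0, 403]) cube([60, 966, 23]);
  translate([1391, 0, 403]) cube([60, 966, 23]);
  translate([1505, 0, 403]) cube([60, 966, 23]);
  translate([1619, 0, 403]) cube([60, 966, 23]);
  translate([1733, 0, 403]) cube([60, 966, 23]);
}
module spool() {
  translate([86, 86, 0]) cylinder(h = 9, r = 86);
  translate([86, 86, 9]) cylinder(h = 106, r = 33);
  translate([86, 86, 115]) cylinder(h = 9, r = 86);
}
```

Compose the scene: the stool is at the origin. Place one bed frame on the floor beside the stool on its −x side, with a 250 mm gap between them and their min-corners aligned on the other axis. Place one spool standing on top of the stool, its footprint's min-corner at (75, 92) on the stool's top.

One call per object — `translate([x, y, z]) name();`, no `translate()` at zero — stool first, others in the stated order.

stool();
translate([-2195, 0, 0]) bed_frame();
translate([75, 92, 399]) spool();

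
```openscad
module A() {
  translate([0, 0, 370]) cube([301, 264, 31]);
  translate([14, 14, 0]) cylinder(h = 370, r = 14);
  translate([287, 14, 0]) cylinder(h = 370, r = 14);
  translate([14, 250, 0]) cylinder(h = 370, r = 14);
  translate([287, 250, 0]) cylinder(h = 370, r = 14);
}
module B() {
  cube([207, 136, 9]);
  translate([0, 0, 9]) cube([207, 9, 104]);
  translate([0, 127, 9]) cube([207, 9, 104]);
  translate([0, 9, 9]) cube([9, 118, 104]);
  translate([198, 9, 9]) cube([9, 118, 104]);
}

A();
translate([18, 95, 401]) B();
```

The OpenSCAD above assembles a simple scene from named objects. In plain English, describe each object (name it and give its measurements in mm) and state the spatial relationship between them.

A is a four-legged stool. The seat is 301×264 mm, 31 mm thick, top at z = 401 mm. It stands on four round legs, each 28 mm in diameter, from z = 0 to the seat underside, each leg's axis is inset half a diameter from the nearest pair of seat edges (so the leg's bounding box is flush with the corner).

B is an open storage box with external size 207×136×113 mm and wall thickness 9 mm (the base is also 9 mm thick). The base covers the whole footprint; the four walls stand on the base, with the y-facing walls full-width and the x-facing walls fitting between their inner faces.

The open box is on top of the stool.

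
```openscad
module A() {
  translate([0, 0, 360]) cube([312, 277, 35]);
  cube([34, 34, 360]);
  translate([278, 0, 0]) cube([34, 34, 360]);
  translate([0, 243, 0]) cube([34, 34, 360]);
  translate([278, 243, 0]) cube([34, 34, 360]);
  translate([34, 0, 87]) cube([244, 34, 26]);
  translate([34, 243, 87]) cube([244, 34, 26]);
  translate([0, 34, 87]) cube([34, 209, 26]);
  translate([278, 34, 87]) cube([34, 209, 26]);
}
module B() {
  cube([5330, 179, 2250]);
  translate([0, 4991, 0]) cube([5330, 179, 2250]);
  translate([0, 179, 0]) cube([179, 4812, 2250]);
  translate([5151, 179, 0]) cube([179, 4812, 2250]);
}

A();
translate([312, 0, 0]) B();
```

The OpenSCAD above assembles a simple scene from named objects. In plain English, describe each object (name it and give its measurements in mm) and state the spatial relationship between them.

A is a four-legged stool. The seat is 312×277 mm, 35 mm thick, top at z = 395 mm. It stands on four square legs, each 34×34 mm in cross-section, from z = 0 to the seat underside, each flush with a corner of the seat. Four stretchers, 34 mm wide and 26 mm tall, connect adjacent legs with their undersides at z = 87 mm, each running between the inner faces of the legs it joins and aligned with the legs' outer faces on the other axis.

B is the wall frame of a small rectangular building: four walls, each 2250 mm tall and 179 mm thick, enclosing a footprint 5330 mm (x) by 5170 mm (y) outside-to-outside, with no floor or roof. The front and back walls (the −y and +y sides) span the full width; the two side walls fit between them.

The house frame is against the stool's +x side, with their −y faces flush.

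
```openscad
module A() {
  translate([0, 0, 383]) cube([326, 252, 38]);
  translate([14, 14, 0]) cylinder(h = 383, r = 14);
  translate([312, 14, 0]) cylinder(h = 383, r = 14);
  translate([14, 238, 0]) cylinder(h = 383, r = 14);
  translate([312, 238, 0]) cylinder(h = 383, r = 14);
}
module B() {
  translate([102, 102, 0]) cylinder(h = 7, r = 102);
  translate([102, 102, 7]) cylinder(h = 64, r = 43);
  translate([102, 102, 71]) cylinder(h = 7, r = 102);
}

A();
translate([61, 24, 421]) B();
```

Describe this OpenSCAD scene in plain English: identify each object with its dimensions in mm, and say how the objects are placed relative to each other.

A is a simple wooden stool: a rectangular seat 326 mm (x) by 252 mm (y), 38 mm thick, top face at z = 421 mm, on four round legs, each 28 mm in diameter. The legs rest on z = 0, each leg's axis is inset half a diameter from the nearest pair of seat edges (so the leg's bounding box is flush with the corner).

B is a spool: two coaxial disc flanges of radius 102 mm and thickness 7 mm, joined by a core cylinder of radius 43 mm and height 64 mm. The lower flange rests on z = 0 and the three cylinders share a vertical axis.

The spool is on top of the stool, centred.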